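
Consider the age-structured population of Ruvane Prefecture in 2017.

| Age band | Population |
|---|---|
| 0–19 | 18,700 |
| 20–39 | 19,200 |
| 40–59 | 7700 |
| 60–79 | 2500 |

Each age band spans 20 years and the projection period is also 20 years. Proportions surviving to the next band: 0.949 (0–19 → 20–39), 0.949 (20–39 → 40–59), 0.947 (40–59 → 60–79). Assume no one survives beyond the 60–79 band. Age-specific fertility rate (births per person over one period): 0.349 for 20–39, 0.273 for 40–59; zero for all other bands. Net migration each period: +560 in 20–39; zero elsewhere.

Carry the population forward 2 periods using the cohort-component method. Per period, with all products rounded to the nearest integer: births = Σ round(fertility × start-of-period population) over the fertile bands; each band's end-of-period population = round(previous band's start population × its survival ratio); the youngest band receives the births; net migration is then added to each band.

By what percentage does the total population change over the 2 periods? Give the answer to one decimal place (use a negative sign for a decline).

Numbering the groups 1..4 from youngest to oldest:
[period 1]
Births: 19200 × 0.349 = 6701  |  7700 × 0.273 = 2102 — total 8803
Group 2: 18700 × 0.949 = 17746
Group 3: 19200 × 0.949 = 18221
Group 4: 7700 × 0.947 = 7292
Net migration: Group 2 + 560 → 18306
End of period: [8803, 18306, 18221, 7292]
[period 2]
Births: 18306 × 0.349 = 6389  |  18221 × 0.273 = 4974 — total 11363
Group 2: 8803 × 0.949 = 8354
Group 3: 18306 × 0.949 = 17372
Group 4: 18221 × 0.947 = 17255
Net migration: Group 2 + 560 → 8914
End of period: [11363, 8914, 17372, 17255]
Total: 48100 → 54904; change = 6804; percentage change = 14.1%

14.1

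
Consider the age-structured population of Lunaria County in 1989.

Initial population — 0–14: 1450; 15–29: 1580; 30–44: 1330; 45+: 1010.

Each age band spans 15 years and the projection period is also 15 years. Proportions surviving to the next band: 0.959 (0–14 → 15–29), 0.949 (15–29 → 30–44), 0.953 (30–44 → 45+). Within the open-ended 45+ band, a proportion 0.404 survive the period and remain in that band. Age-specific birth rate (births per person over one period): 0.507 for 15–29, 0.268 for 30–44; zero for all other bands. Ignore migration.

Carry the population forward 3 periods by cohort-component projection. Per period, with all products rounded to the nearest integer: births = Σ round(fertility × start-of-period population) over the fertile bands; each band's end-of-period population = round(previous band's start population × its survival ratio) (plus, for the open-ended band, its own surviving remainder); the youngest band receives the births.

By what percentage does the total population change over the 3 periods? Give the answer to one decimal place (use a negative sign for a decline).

— Period 1 —
Births: 1580 × 0.507 = 801, 1330 × 0.268 = 356 → total 1157
15–29: 1450 × 0.959 = 1391
30–44: 1580 × 0.949 = 1499
45+: 1330 × 0.953 + 1010 × 0.404 = 1267 + 408 = 1675
Population now: 0–14=1157, 15–29=1391, 30–44=1499, 45+=1675
— Period 2 —
Births: 1391 × 0.507 = 705, 1499 × 0.268 = 402 → total 1107
15–29: 1157 × 0.959 = 1110
30–44: 1391 × 0.949 = 1320
45+: 1499 × 0.953 + 1675 × 0.404 = 1429 + 677 = 2106
Population now: 0–14=1107, 15–29=1110, 30–44=1320, 45+=2106
— Period 3 —
Births: 1110 × 0.507 = 563, 1320 × 0.268 = 354 → total 917
15–29: 1107 × 0.959 = 1062
30–44: 1110 × 0.949 = 1053
45+: 1320 × 0.953 + 2106 × 0.404 = 1258 + 851 = 2109
Population now: 0–14=917, 15–29=1062, 30–44=1053, 45+=2109
Total: 5370 → 5141; change = -229; percentage change = -4.3%

-4.3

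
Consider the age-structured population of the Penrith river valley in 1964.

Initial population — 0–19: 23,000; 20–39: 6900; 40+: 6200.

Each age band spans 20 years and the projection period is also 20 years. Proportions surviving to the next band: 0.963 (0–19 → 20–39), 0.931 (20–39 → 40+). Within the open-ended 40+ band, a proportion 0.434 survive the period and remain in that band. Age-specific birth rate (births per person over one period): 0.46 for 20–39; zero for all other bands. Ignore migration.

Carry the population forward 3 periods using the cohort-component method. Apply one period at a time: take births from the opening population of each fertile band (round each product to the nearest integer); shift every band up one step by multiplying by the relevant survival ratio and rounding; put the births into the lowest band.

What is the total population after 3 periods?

24730

After projecting period 1:
Births: 6900 * 0.46 = 3174
20–39: 23000 * 0.963 = 22149
40+: 6900 * 0.931 + 6200 * 0.434 = 6424 + 2691 = 9115
Giving 3174 / 22149 / 9115.
After projecting period 2:
Births: 22149 * 0.46 = 10189
20–39: 3174 * 0.963 = 3057
40+: 22149 * 0.931 + 9115 * 0.434 = 20621 + 3956 = 24577
Giving 10189 / 3057 / 24577.
After projecting period 3:
Births: 3057 * 0.46 = 1406
20–39: 10189 * 0.963 = 9812
40+: 3057 * 0.931 + 24577 * 0.434 = 2846 + 10666 = 13512
Giving 1406 / 9812 / 13512.
Total after period 3: 1406 + 9812 + 13512 = 24730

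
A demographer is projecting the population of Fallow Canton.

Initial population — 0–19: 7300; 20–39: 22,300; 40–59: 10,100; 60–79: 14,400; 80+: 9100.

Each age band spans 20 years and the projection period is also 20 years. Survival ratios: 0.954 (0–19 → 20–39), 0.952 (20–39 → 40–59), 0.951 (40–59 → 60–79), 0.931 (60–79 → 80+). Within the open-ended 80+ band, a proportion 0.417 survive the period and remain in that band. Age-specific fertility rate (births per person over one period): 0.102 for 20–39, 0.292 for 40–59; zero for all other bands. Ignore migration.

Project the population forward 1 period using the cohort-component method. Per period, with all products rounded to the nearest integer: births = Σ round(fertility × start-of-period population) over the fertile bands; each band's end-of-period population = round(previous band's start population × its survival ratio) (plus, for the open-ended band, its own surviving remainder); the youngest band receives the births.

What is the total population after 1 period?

60224

— Period 1 —
Births: 22300 × 0.102 = 2275  |  10100 × 0.292 = 2949 → total 5224
20–39: 7300 × 0.954 = 6964
40–59: 22300 × 0.952 = 21230
60–79: 10100 × 0.951 = 9605
80+: 14400 × 0.931 + 9100 × 0.417 = 13406 + 3795 = 17201
Population now: 0–19=5224, 20–39=6964, 40–59=21230, 60–79=9605, 80+=17201
Total after period 1: 5224 + 6964 + 21230 + 9605 + 17201 = 60224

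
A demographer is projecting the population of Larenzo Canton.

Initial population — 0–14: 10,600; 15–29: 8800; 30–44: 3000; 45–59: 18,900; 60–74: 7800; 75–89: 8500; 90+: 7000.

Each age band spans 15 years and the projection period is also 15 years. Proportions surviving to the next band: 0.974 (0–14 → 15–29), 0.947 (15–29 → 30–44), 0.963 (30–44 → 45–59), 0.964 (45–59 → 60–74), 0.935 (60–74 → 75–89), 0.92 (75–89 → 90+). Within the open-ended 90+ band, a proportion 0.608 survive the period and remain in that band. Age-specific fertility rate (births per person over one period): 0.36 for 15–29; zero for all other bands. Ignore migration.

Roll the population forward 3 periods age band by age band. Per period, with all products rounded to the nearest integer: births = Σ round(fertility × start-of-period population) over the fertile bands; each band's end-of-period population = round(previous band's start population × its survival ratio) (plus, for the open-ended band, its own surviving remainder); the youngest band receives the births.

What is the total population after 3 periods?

Call the groups 1 to 7, youngest first.
[period 1]
Births: 8800 × 0.36 = 3168
Group 2: 10600 × 0.974 = 10324
Group 3: 8800 × 0.947 = 8334
Group 4: 3000 × 0.963 = 2889
Group 5: 18900 × 0.964 = 18220
Group 6: 7800 × 0.935 = 7293
Group 7: 8500 × 0.92 + 7000 × 0.608 = 7820 + 4256 = 12076
Giving 3168 / 10324 / 8334 / 2889 / 18220 / 7293 / 12076.
[period 2]
Births: 10324 × 0.36 = 3717
Group 2: 3168 × 0.974 = 3086
Group 3: 10324 × 0.947 = 9777
Group 4: 8334 × 0.963 = 8026
Group 5: 2889 × 0.964 = 2785
Group 6: 18220 × 0.935 = 17036
Group 7: 7293 × 0.92 + 12076 × 0.608 = 6710 + 7342 = 14052
Giving 3717 / 3086 / 9777 / 8026 / 2785 / 17036 / 14052.
[period 3]
Births: 3086 × 0.36 = 1111
Group 2: 3717 × 0.974 = 3620
Group 3: 3086 × 0.947 = 2922
Group 4: 9777 × 0.963 = 9415
Group 5: 8026 × 0.964 = 7737
Group 6: 2785 × 0.935 = 2604
Group 7: 17036 × 0.92 + 14052 × 0.608 = 15673 + 8544 = 24217
Giving 1111 / 3620 / 2922 / 9415 / 7737 / 2604 / 24217.
Total after period 3: 1111 + 3620 + 2922 + 9415 + 7737 + 2604 + 24217 = 51626

51626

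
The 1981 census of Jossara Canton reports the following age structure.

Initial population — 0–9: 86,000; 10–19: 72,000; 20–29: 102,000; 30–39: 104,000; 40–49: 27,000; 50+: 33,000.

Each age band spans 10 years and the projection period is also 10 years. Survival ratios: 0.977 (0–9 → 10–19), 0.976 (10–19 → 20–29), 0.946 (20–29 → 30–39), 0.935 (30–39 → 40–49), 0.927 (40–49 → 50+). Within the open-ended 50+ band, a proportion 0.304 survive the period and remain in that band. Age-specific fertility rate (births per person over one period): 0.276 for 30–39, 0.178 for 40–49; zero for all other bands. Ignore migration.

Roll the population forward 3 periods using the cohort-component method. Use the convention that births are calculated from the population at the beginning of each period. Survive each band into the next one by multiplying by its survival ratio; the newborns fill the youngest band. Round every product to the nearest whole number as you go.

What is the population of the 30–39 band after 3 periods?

77577

Numbering the bands 1..6 from youngest to oldest:
[period 1]
Births: 104000 × 0.276 = 28704  |  27000 × 0.178 = 4806 → total 33510
Band 2: 86000 × 0.977 = 84022
Band 3: 72000 × 0.976 = 70272
Band 4: 102000 × 0.946 = 96492
Band 5: 104000 × 0.935 = 97240
Band 6: 27000 × 0.927 + 33000 × 0.304 = 25029 + 10032 = 35061
→ [33510, 84022, 70272, 96492, 97240, 35061]
[period 2]
Births: 96492 × 0.276 = 26632  |  97240 × 0.178 = 17309 → total 43941
Band 2: 33510 × 0.977 = 32739
Band 3: 84022 × 0.976 = 82005
Band 4: 70272 × 0.946 = 66477
Band 5: 96492 × 0.935 = 90220
Band 6: 97240 × 0.927 + 35061 × 0.304 = 90141 + 10659 = 100800
→ [43941, 32739, 82005, 66477, 90220, 100800]
[period 3]
Births: 66477 × 0.276 = 18348  |  90220 × 0.178 = 16059 → total 34407
Band 2: 43941 × 0.977 = 42930
Band 3: 32739 × 0.976 = 31953
Band 4: 82005 × 0.946 = 77577
Band 5: 66477 × 0.935 = 62156
Band 6: 90220 × 0.927 + 100800 × 0.304 = 83634 + 30643 = 114277
→ [34407, 42930, 31953, 77577, 62156, 114277]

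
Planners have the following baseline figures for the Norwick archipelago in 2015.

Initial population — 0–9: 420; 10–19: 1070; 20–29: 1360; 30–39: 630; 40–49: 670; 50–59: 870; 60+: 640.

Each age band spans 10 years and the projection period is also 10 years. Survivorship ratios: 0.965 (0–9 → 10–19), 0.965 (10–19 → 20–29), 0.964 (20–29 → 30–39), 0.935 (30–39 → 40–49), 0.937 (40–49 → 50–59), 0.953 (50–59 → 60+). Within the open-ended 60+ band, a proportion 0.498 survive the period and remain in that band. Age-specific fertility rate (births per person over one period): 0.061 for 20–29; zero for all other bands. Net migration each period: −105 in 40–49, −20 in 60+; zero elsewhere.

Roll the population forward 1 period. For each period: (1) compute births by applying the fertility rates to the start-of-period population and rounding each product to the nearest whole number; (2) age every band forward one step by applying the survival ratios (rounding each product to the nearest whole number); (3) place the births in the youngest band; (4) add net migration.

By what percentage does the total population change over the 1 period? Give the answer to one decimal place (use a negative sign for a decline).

(Groups numbered youngest = 1 to oldest = 7.)
After projecting period 1:
Births: 1360 * 0.061 = 83
Group 2: 420 * 0.965 = 405
Group 3: 1070 * 0.965 = 1033
Group 4: 1360 * 0.964 = 1311
Group 5: 630 * 0.935 = 589
Group 6: 670 * 0.937 = 628
Group 7: 870 * 0.953 + 640 * 0.498 = 829 + 319 = 1148
Net migration: Group 5 − 105 → 484; Group 7 − 20 → 1128
→ [83, 405, 1033, 1311, 484, 628, 1128]
Total: 5660 → 5072; change = -588; percentage change = -10.4%

-10.4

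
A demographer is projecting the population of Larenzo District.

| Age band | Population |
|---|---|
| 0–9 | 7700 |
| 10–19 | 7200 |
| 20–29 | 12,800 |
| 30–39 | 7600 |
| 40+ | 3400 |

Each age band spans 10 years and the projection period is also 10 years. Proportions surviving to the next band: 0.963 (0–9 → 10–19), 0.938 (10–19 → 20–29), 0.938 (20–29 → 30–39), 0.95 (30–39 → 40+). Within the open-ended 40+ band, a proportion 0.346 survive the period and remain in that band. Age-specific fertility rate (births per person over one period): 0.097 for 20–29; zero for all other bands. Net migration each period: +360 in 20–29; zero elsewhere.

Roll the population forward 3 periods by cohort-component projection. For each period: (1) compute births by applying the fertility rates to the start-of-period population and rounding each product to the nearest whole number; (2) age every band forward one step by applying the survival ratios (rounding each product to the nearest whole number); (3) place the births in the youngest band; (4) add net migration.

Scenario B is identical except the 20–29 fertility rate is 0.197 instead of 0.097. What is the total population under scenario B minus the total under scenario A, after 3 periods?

[period 1]
Births: 12800 × 0.097 = 1242
10–19: 7700 × 0.963 = 7415
20–29: 7200 × 0.938 = 6754
30–39: 12800 × 0.938 = 12006
40+: 7600 × 0.95 + 3400 × 0.346 = 7220 + 1176 = 8396
Net migration: 20–29 + 360 → 7114
Giving 1242 / 7415 / 7114 / 12006 / 8396.
[period 2]
Births: 7114 × 0.097 = 690
10–19: 1242 × 0.963 = 1196
20–29: 7415 × 0.938 = 6955
30–39: 7114 × 0.938 = 6673
40+: 12006 × 0.95 + 8396 × 0.346 = 11406 + 2905 = 14311
Net migration: 20–29 + 360 → 7315
Giving 690 / 1196 / 7315 / 6673 / 14311.
[period 3]
Births: 7315 × 0.097 = 710
10–19: 690 × 0.963 = 664
20–29: 1196 × 0.938 = 1122
30–39: 7315 × 0.938 = 6861
40+: 6673 × 0.95 + 14311 × 0.346 = 6339 + 4952 = 11291
Net migration: 20–29 + 360 → 1482
Giving 710 / 664 / 1482 / 6861 / 11291.
Scenario A total after 3 periods: 21008
Scenario B projection —
[period 1]
Births: 12800 × 0.197 = 2522
10–19: 7700 × 0.963 = 7415
20–29: 7200 × 0.938 = 6754
30–39: 12800 × 0.938 = 12006
40+: 7600 × 0.95 + 3400 × 0.346 = 7220 + 1176 = 8396
Net migration: 20–29 + 360 → 7114
Giving 2522 / 7415 / 7114 / 12006 / 8396.
[period 2]
Births: 7114 × 0.197 = 1401
10–19: 2522 × 0.963 = 2429
20–29: 7415 × 0.938 = 6955
30–39: 7114 × 0.938 = 6673
40+: 12006 × 0.95 + 8396 × 0.346 = 11406 + 2905 = 14311
Net migration: 20–29 + 360 → 7315
Giving 1401 / 2429 / 7315 / 6673 / 14311.
[period 3]
Births: 7315 × 0.197 = 1441
10–19: 1401 × 0.963 = 1349
20–29: 2429 × 0.938 = 2278
30–39: 7315 × 0.938 = 6861
40+: 6673 × 0.95 + 14311 × 0.346 = 6339 + 4952 = 11291
Net migration: 20–29 + 360 → 2638
Giving 1441 / 1349 / 2638 / 6861 / 11291.
Scenario B total after 3 periods: 23580
Difference B − A = 23580 − 21008 = 2572

2572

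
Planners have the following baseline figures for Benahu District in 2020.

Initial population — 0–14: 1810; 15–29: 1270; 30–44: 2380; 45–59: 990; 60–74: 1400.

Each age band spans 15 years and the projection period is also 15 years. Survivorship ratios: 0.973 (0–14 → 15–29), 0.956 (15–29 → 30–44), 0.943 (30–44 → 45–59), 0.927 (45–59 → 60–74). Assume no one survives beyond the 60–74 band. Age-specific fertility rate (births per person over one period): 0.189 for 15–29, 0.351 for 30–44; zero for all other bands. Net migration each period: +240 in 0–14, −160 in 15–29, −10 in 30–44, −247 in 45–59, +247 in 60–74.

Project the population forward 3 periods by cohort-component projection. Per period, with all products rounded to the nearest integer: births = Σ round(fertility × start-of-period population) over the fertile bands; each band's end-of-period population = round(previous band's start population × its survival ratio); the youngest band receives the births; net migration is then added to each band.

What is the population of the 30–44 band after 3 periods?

1060

Let group 1 be 0–14 through group 5 = 60–74.
After projecting period 1:
Births: 1270 * 0.189 = 240 ; 2380 * 0.351 = 835 — total 1075
Group 2: 1810 * 0.973 = 1761
Group 3: 1270 * 0.956 = 1214
Group 4: 2380 * 0.943 = 2244
Group 5: 990 * 0.927 = 918
Net migration: Group 1 + 240 → 1315; Group 2 − 160 → 1601; Group 3 − 10 → 1204; Group 4 − 247 → 1997; Group 5 + 247 → 1165
Giving 1315 / 1601 / 1204 / 1997 / 1165.
After projecting period 2:
Births: 1601 * 0.189 = 303 ; 1204 * 0.351 = 423 — total 726
Group 2: 1315 * 0.973 = 1279
Group 3: 1601 * 0.956 = 1531
Group 4: 1204 * 0.943 = 1135
Group 5: 1997 * 0.927 = 1851
Net migration: Group 1 + 240 → 966; Group 2 − 160 → 1119; Group 3 − 10 → 1521; Group 4 − 247 → 888; Group 5 + 247 → 2098
Giving 966 / 1119 / 1521 / 888 / 2098.
After projecting period 3:
Births: 1119 * 0.189 = 211 ; 1521 * 0.351 = 534 — total 745
Group 2: 966 * 0.973 = 940
Group 3: 1119 * 0.956 = 1070
Group 4: 1521 * 0.943 = 1434
Group 5: 888 * 0.927 = 823
Net migration: Group 1 + 240 → 985; Group 2 − 160 → 780; Group 3 − 10 → 1060; Group 4 − 247 → 1187; Group 5 + 247 → 1070
Giving 985 / 780 / 1060 / 1187 / 1070.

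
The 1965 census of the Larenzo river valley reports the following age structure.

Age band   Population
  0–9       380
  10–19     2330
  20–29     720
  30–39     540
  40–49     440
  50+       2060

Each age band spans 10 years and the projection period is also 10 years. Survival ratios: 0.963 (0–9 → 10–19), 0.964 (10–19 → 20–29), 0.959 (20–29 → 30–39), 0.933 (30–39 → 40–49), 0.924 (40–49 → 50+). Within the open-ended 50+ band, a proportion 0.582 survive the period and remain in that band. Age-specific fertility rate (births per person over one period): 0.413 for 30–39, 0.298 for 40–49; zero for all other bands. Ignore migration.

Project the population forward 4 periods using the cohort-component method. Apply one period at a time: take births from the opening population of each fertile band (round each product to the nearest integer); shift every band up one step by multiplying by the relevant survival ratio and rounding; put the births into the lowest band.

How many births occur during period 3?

Numbering the groups 1..6 from youngest to oldest:
— Period 1 —
Births: 540 × 0.413 = 223 ; 440 × 0.298 = 131 → 354
Group 2: 380 × 0.963 = 366
Group 3: 2330 × 0.964 = 2246
Group 4: 720 × 0.959 = 690
Group 5: 540 × 0.933 = 504
Group 6: 440 × 0.924 + 2060 × 0.582 = 407 + 1199 = 1606
End of period: [354, 366, 2246, 690, 504, 1606]
— Period 2 —
Births: 690 × 0.413 = 285 ; 504 × 0.298 = 150 → 435
Group 2: 354 × 0.963 = 341
Group 3: 366 × 0.964 = 353
Group 4: 2246 × 0.959 = 2154
Group 5: 690 × 0.933 = 644
Group 6: 504 × 0.924 + 1606 × 0.582 = 466 + 935 = 1401
End of period: [435, 341, 353, 2154, 644, 1401]
— Period 3 —
Births: 2154 × 0.413 = 890 ; 644 × 0.298 = 192 → 1082
Group 2: 435 × 0.963 = 419
Group 3: 341 × 0.964 = 329
Group 4: 353 × 0.959 = 339
Group 5: 2154 × 0.933 = 2010
Group 6: 644 × 0.924 + 1401 × 0.582 = 595 + 815 = 1410
End of period: [1082, 419, 329, 339, 2010, 1410]

1082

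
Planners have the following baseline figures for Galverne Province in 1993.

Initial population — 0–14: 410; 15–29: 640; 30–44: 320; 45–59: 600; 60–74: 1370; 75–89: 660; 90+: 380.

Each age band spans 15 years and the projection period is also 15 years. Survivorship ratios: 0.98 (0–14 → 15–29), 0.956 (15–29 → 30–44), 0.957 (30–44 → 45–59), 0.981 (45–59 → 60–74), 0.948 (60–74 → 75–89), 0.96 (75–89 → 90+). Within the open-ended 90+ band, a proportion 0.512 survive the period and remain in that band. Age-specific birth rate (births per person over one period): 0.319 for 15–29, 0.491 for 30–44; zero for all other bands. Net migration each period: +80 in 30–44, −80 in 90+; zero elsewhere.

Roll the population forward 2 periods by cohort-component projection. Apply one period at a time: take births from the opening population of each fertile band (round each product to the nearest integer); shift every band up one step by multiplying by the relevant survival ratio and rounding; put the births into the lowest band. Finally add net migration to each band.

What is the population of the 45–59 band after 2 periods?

Period 1:
Births: 640 × 0.319 = 204  |  320 × 0.491 = 157 → total 361
15–29: 410 × 0.98 = 402
30–44: 640 × 0.956 = 612
45–59: 320 × 0.957 = 306
60–74: 600 × 0.981 = 589
75–89: 1370 × 0.948 = 1299
90+: 660 × 0.96 + 380 × 0.512 = 634 + 195 = 829
Net migration: 30–44 + 80 → 692; 90+ − 80 → 749
→ [361, 402, 692, 306, 589, 1299, 749]
Period 2:
Births: 402 × 0.319 = 128  |  692 × 0.491 = 340 → total 468
15–29: 361 × 0.98 = 354
30–44: 402 × 0.956 = 384
45–59: 692 × 0.957 = 662
60–74: 306 × 0.981 = 300
75–89: 589 × 0.948 = 558
90+: 1299 × 0.96 + 749 × 0.512 = 1247 + 383 = 1630
Net migration: 30–44 + 80 → 464; 90+ − 80 → 1550
→ [468, 354, 464, 662, 300, 558, 1550]

662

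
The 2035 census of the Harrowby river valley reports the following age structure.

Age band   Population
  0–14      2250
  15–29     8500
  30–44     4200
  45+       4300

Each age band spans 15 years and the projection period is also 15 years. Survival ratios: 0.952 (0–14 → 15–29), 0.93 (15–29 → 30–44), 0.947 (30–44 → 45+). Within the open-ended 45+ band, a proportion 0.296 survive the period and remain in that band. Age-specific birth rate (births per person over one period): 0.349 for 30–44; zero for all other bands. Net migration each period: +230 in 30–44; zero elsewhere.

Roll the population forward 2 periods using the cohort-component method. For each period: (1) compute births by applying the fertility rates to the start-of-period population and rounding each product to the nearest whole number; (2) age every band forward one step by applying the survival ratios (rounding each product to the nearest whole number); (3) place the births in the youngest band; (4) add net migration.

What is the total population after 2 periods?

15715

Numbering the bands 1..4 from youngest to oldest:
After projecting period 1:
Births: 4200 × 0.349 = 1466
Band 2: 2250 × 0.952 = 2142
Band 3: 8500 × 0.93 = 7905
Band 4: 4200 × 0.947 + 4300 × 0.296 = 3977 + 1273 = 5250
Net migration: Band 3 + 230 → 8135
Giving 1466 / 2142 / 8135 / 5250.
After projecting period 2:
Births: 8135 × 0.349 = 2839
Band 2: 1466 × 0.952 = 1396
Band 3: 2142 × 0.93 = 1992
Band 4: 8135 × 0.947 + 5250 × 0.296 = 7704 + 1554 = 9258
Net migration: Band 3 + 230 → 2222
Giving 2839 / 1396 / 2222 / 9258.
Total after period 2: 2839 + 1396 + 2222 + 9258 = 15715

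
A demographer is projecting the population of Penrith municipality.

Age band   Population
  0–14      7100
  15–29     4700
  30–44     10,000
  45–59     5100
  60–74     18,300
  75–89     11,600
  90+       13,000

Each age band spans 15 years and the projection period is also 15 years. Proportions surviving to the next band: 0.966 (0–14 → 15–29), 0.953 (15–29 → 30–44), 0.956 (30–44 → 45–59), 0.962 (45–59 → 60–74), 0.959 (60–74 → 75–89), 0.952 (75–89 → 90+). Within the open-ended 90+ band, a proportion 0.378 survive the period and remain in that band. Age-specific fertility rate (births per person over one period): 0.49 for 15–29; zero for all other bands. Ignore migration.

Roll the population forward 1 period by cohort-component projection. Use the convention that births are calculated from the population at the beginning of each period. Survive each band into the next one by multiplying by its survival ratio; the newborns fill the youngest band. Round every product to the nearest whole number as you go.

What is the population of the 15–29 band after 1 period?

6859

After projecting period 1:
Births: 4700 * 0.49 = 2303
15–29: 7100 * 0.966 = 6859
30–44: 4700 * 0.953 = 4479
45–59: 10000 * 0.956 = 9560
60–74: 5100 * 0.962 = 4906
75–89: 18300 * 0.959 = 17550
90+: 11600 * 0.952 + 13000 * 0.378 = 11043 + 4914 = 15957
→ [2303, 6859, 4479, 9560, 4906, 17550, 15957]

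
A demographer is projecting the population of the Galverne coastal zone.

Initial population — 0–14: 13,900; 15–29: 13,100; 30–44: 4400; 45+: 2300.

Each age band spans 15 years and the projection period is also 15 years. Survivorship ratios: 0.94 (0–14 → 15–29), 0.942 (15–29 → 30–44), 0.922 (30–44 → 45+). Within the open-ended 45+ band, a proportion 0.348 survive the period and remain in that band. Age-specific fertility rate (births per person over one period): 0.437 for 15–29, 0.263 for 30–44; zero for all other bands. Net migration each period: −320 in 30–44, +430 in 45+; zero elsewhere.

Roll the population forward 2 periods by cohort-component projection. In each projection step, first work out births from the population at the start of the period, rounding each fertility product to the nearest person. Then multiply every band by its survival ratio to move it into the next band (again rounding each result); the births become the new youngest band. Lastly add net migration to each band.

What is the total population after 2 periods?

40680

Period 1.
Births: 13100 * 0.437 = 5725, 4400 * 0.263 = 1157 → total 6882
15–29: 13900 * 0.94 = 13066
30–44: 13100 * 0.942 = 12340
45+: 4400 * 0.922 + 2300 * 0.348 = 4057 + 800 = 4857
Net migration: 30–44 − 320 → 12020; 45+ + 430 → 5287
End of period: [6882, 13066, 12020, 5287]
Period 2.
Births: 13066 * 0.437 = 5710, 12020 * 0.263 = 3161 → total 8871
15–29: 6882 * 0.94 = 6469
30–44: 13066 * 0.942 = 12308
45+: 12020 * 0.922 + 5287 * 0.348 = 11082 + 1840 = 12922
Net migration: 30–44 − 320 → 11988; 45+ + 430 → 13352
End of period: [8871, 6469, 11988, 13352]
Total after period 2: 8871 + 6469 + 11988 + 13352 = 40680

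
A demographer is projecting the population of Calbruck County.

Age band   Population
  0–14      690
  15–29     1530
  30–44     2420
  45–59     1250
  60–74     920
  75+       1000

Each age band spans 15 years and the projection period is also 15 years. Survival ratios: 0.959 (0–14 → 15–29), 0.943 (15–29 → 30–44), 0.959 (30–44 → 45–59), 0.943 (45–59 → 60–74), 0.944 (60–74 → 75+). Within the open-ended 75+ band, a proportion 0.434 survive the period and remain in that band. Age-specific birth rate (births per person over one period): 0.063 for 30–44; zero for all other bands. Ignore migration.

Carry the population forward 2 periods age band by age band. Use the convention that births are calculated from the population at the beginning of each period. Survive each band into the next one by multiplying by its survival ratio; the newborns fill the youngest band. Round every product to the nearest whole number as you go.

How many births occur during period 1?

Period 1:
Births: 2420 × 0.063 = 152
15–29: 690 × 0.959 = 662
30–44: 1530 × 0.943 = 1443
45–59: 2420 × 0.959 = 2321
60–74: 1250 × 0.943 = 1179
75+: 920 × 0.944 + 1000 × 0.434 = 868 + 434 = 1302
→ [152, 662, 1443, 2321, 1179, 1302]

152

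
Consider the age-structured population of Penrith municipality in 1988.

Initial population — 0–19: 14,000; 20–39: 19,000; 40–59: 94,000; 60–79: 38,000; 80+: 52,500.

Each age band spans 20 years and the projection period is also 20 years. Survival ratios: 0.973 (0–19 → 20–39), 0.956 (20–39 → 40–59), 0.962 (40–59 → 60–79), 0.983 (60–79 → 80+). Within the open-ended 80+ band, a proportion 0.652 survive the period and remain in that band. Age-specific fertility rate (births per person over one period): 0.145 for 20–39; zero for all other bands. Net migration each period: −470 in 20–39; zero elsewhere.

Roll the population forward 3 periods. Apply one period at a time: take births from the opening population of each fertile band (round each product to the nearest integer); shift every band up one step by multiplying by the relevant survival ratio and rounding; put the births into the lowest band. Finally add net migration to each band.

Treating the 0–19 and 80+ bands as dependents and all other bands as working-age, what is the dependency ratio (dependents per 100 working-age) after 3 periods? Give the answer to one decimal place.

679.0

[period 1]
Births: 19000 × 0.145 = 2755
20–39: 14000 × 0.973 = 13622
40–59: 19000 × 0.956 = 18164
60–79: 94000 × 0.962 = 90428
80+: 38000 × 0.983 + 52500 × 0.652 = 37354 + 34230 = 71584
Net migration: 20–39 − 470 → 13152
→ [2755, 13152, 18164, 90428, 71584]
[period 2]
Births: 13152 × 0.145 = 1907
20–39: 2755 × 0.973 = 2681
40–59: 13152 × 0.956 = 12573
60–79: 18164 × 0.962 = 17474
80+: 90428 × 0.983 + 71584 × 0.652 = 88891 + 46673 = 135564
Net migration: 20–39 − 470 → 2211
→ [1907, 2211, 12573, 17474, 135564]
[period 3]
Births: 2211 × 0.145 = 321
20–39: 1907 × 0.973 = 1856
40–59: 2211 × 0.956 = 2114
60–79: 12573 × 0.962 = 12095
80+: 17474 × 0.983 + 135564 × 0.652 = 17177 + 88388 = 105565
Net migration: 20–39 − 470 → 1386
→ [321, 1386, 2114, 12095, 105565]
Dependents (band 0–19 + band 80+) = 321 + 105565 = 105886; working-age = 15595; ratio = 105886/15595 × 100 = 679.0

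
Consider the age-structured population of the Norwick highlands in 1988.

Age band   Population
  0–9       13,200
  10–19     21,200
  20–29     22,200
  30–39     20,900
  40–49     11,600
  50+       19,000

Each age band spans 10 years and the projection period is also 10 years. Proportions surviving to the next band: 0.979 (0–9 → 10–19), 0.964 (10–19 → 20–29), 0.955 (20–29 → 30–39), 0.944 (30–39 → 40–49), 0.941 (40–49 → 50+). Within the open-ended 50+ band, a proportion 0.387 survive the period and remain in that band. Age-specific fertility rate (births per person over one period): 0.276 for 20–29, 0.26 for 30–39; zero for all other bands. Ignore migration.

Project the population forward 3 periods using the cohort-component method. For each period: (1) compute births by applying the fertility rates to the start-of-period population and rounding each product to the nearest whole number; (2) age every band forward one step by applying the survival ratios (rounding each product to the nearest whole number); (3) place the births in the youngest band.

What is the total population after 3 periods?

(Bands numbered youngest = 1 to oldest = 6.)
— Period 1 —
Births: 22200 × 0.276 = 6127  |  20900 × 0.26 = 5434 → total 11561
Band 2: 13200 × 0.979 = 12923
Band 3: 21200 × 0.964 = 20437
Band 4: 22200 × 0.955 = 21201
Band 5: 20900 × 0.944 = 19730
Band 6: 11600 × 0.941 + 19000 × 0.387 = 10916 + 7353 = 18269
End of period: [11561, 12923, 20437, 21201, 19730, 18269]
— Period 2 —
Births: 20437 × 0.276 = 5641  |  21201 × 0.26 = 5512 → total 11153
Band 2: 11561 × 0.979 = 11318
Band 3: 12923 × 0.964 = 12458
Band 4: 20437 × 0.955 = 19517
Band 5: 21201 × 0.944 = 20014
Band 6: 19730 × 0.941 + 18269 × 0.387 = 18566 + 7070 = 25636
End of period: [11153, 11318, 12458, 19517, 20014, 25636]
— Period 3 —
Births: 12458 × 0.276 = 3438  |  19517 × 0.26 = 5074 → total 8512
Band 2: 11153 × 0.979 = 10919
Band 3: 11318 × 0.964 = 10911
Band 4: 12458 × 0.955 = 11897
Band 5: 19517 × 0.944 = 18424
Band 6: 20014 × 0.941 + 25636 × 0.387 = 18833 + 9921 = 28754
End of period: [8512, 10919, 10911, 11897, 18424, 28754]
Total after period 3: 8512 + 10919 + 10911 + 11897 + 18424 + 28754 = 89417

89417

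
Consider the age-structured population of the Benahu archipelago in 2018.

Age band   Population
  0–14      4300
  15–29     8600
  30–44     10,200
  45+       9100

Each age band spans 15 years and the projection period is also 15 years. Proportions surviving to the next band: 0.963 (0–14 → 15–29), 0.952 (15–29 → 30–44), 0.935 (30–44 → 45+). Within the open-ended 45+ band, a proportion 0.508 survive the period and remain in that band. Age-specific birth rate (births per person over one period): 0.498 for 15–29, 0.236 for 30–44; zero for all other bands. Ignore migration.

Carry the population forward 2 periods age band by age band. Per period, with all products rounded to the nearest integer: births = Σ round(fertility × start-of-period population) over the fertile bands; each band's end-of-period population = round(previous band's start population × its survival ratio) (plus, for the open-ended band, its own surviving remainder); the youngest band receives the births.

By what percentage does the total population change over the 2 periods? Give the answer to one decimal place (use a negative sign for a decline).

-9.2

Period 1.
Births: 8600 × 0.498 = 4283, 10200 × 0.236 = 2407 ⇒ total 6690
15–29: 4300 × 0.963 = 4141
30–44: 8600 × 0.952 = 8187
45+: 10200 × 0.935 + 9100 × 0.508 = 9537 + 4623 = 14160
End of period: [6690, 4141, 8187, 14160]
Period 2.
Births: 4141 × 0.498 = 2062, 8187 × 0.236 = 1932 ⇒ total 3994
15–29: 6690 × 0.963 = 6442
30–44: 4141 × 0.952 = 3942
45+: 8187 × 0.935 + 14160 × 0.508 = 7655 + 7193 = 14848
End of period: [3994, 6442, 3942, 14848]
Total: 32200 → 29226; change = -2974; percentage change = -9.2%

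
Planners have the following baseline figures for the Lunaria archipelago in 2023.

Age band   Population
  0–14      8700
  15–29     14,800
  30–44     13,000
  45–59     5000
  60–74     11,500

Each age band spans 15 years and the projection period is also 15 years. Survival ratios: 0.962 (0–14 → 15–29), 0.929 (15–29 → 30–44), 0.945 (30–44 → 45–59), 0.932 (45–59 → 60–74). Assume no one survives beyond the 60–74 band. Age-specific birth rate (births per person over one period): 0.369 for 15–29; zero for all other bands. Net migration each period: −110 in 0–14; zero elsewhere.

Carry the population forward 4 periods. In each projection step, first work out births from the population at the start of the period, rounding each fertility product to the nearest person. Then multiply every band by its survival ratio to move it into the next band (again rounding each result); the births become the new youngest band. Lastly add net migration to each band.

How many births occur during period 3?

1900

[period 1]
Births: 14800 × 0.369 = 5461
15–29: 8700 × 0.962 = 8369
30–44: 14800 × 0.929 = 13749
45–59: 13000 × 0.945 = 12285
60–74: 5000 × 0.932 = 4660
Net migration: 0–14 − 110 → 5351
End of period: [5351, 8369, 13749, 12285, 4660]
[period 2]
Births: 8369 × 0.369 = 3088
15–29: 5351 × 0.962 = 5148
30–44: 8369 × 0.929 = 7775
45–59: 13749 × 0.945 = 12993
60–74: 12285 × 0.932 = 11450
Net migration: 0–14 − 110 → 2978
End of period: [2978, 5148, 7775, 12993, 11450]
[period 3]
Births: 5148 × 0.369 = 1900
15–29: 2978 × 0.962 = 2865
30–44: 5148 × 0.929 = 4782
45–59: 7775 × 0.945 = 7347
60–74: 12993 × 0.932 = 12109
Net migration: 0–14 − 110 → 1790
End of period: [1790, 2865, 4782, 7347, 12109]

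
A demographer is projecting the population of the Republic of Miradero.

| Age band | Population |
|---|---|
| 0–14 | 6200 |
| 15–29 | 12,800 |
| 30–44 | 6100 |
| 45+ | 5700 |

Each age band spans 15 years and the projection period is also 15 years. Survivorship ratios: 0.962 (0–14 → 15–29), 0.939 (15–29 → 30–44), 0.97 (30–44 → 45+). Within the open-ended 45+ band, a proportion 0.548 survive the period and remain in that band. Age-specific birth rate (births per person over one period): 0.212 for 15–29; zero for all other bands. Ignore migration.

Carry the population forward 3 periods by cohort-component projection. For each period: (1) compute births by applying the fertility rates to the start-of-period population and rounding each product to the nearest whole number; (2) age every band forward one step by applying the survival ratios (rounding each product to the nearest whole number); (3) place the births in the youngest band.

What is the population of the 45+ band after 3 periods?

14535

[period 1]
Births: 12800 * 0.212 = 2714
15–29: 6200 * 0.962 = 5964
30–44: 12800 * 0.939 = 12019
45+: 6100 * 0.97 + 5700 * 0.548 = 5917 + 3124 = 9041
Population now: 0–14=2714, 15–29=5964, 30–44=12019, 45+=9041
[period 2]
Births: 5964 * 0.212 = 1264
15–29: 2714 * 0.962 = 2611
30–44: 5964 * 0.939 = 5600
45+: 12019 * 0.97 + 9041 * 0.548 = 11658 + 4954 = 16612
Population now: 0–14=1264, 15–29=2611, 30–44=5600, 45+=16612
[period 3]
Births: 2611 * 0.212 = 554
15–29: 1264 * 0.962 = 1216
30–44: 2611 * 0.939 = 2452
45+: 5600 * 0.97 + 16612 * 0.548 = 5432 + 9103 = 14535
Population now: 0–14=554, 15–29=1216, 30–44=2452, 45+=14535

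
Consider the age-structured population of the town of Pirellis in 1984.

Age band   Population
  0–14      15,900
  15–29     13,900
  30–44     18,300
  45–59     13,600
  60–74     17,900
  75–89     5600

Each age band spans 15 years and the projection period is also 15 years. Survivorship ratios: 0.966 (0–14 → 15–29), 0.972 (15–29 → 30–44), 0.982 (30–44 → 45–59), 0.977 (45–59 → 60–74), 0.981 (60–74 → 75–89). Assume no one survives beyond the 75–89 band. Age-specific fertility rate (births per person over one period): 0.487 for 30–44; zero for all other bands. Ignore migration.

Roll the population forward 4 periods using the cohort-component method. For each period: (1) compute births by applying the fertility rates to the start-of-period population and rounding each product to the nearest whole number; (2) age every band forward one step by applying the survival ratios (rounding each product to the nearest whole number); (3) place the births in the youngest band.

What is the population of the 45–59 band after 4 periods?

Numbering the bands 1..6 from youngest to oldest:
Period 1.
Births: 18300 × 0.487 = 8912
Band 2: 15900 × 0.966 = 15359
Band 3: 13900 × 0.972 = 13511
Band 4: 18300 × 0.982 = 17971
Band 5: 13600 × 0.977 = 13287
Band 6: 17900 × 0.981 = 17560
→ [8912, 15359, 13511, 17971, 13287, 17560]
Period 2.
Births: 13511 × 0.487 = 6580
Band 2: 8912 × 0.966 = 8609
Band 3: 15359 × 0.972 = 14929
Band 4: 13511 × 0.982 = 13268
Band 5: 17971 × 0.977 = 17558
Band 6: 13287 × 0.981 = 13035
→ [6580, 8609, 14929, 13268, 17558, 13035]
Period 3.
Births: 14929 × 0.487 = 7270
Band 2: 6580 × 0.966 = 6356
Band 3: 8609 × 0.972 = 8368
Band 4: 14929 × 0.982 = 14660
Band 5: 13268 × 0.977 = 12963
Band 6: 17558 × 0.981 = 17224
→ [7270, 6356, 8368, 14660, 12963, 17224]
Period 4.
Births: 8368 × 0.487 = 4075
Band 2: 7270 × 0.966 = 7023
Band 3: 6356 × 0.972 = 6178
Band 4: 8368 × 0.982 = 8217
Band 5: 14660 × 0.977 = 14323
Band 6: 12963 × 0.981 = 12717
→ [4075, 7023, 6178, 8217, 14323, 12717]

8217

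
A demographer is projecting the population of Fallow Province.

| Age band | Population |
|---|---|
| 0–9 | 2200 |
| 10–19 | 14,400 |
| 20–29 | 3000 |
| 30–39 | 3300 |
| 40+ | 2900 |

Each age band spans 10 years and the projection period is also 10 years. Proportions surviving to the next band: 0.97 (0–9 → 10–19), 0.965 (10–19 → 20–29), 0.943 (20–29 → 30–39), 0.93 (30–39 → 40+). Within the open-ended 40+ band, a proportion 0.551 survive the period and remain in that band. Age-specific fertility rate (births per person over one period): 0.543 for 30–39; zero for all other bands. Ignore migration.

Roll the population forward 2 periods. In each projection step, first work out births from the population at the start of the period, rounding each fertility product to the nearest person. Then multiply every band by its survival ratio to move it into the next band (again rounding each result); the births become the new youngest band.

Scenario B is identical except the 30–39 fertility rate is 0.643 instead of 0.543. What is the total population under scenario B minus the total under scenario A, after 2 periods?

603

Period 1:
Births: 3300 * 0.543 = 1792
10–19: 2200 * 0.97 = 2134
20–29: 14400 * 0.965 = 13896
30–39: 3000 * 0.943 = 2829
40+: 3300 * 0.93 + 2900 * 0.551 = 3069 + 1598 = 4667
End of period: [1792, 2134, 13896, 2829, 4667]
Period 2:
Births: 2829 * 0.543 = 1536
10–19: 1792 * 0.97 = 1738
20–29: 2134 * 0.965 = 2059
30–39: 13896 * 0.943 = 13104
40+: 2829 * 0.93 + 4667 * 0.551 = 2631 + 2572 = 5203
End of period: [1536, 1738, 2059, 13104, 5203]
Scenario A total after 2 periods: 23640
Scenario B projection —
Period 1:
Births: 3300 * 0.643 = 2122
10–19: 2200 * 0.97 = 2134
20–29: 14400 * 0.965 = 13896
30–39: 3000 * 0.943 = 2829
40+: 3300 * 0.93 + 2900 * 0.551 = 3069 + 1598 = 4667
End of period: [2122, 2134, 13896, 2829, 4667]
Period 2:
Births: 2829 * 0.643 = 1819
10–19: 2122 * 0.97 = 2058
20–29: 2134 * 0.965 = 2059
30–39: 13896 * 0.943 = 13104
40+: 2829 * 0.93 + 4667 * 0.551 = 2631 + 2572 = 5203
End of period: [1819, 2058, 2059, 13104, 5203]
Scenario B total after 2 periods: 24243
Difference B − A = 24243 − 23640 = 603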